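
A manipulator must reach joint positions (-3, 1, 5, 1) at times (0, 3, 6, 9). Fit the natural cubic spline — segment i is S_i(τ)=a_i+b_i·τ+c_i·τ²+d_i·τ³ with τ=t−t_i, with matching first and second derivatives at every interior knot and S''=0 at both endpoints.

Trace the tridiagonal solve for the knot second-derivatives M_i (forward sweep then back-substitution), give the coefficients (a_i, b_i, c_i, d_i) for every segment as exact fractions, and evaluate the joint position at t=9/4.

Δ: Δ0=4/3, Δ1=4/3, Δ2=-4/3
row 1: diag=12, rhs=0; c'=1/4, d'=0
row 2: denom=12−3·1/4=45/4; d'=(-16−3·0)/(45/4)=-64/45
back: M2=-64/45
back: M1=0−1/4·-64/45=16/45
M: M0=0, M1=16/45, M2=-64/45, M3=0
seg 0: a=-3, c=M0/2=0, d=(M1−M0)/(6·3)=8/405, b=Δ0−h0·(2M0+M1)/6=52/45
seg 1: a=1, c=M1/2=8/45, d=(M2−M1)/(6·3)=-8/81, b=Δ1−h1·(2M1+M2)/6=76/45
seg 2: a=5, c=M2/2=-32/45, d=(M3−M2)/(6·3)=32/405, b=Δ2−h2·(2M2+M3)/6=4/45
t_q=9/4 → seg 0, τ=9/4; S=-3+52/45·τ+0·τ²+8/405·τ³=-7/40

  seg 0: a=-3 b=52/45 c=0 d=8/405
  seg 1: a=1 b=76/45 c=8/45 d=-8/81
  seg 2: a=5 b=4/45 c=-32/45 d=32/405
S(9/4) = -7/40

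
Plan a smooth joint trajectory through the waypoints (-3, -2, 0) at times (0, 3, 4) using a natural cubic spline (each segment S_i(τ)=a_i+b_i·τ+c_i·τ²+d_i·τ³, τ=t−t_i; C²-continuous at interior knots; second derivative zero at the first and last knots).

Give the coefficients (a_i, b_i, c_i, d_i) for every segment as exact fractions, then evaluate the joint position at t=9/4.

  seg 0: a=-3 b=-7/24 c=0 d=5/72
  seg 1: a=-2 b=19/12 c=5/8 d=-5/24
S(9/4) = -1467/512

Δ: Δ0=1/3, Δ1=2
row 1: diag=8, rhs=10; c'=1/8, d'=5/4
back: M1=5/4
M: M0=0, M1=5/4, M2=0
seg 0: a=-3, c=M0/2=0, d=(M1−M0)/(6·3)=5/72, b=Δ0−h0·(2M0+M1)/6=-7/24
seg 1: a=-2, c=M1/2=5/8, d=(M2−M1)/(6·1)=-5/24, b=Δ1−h1·(2M1+M2)/6=19/12
t_q=9/4 → seg 0, τ=9/4; S=-3+-7/24·τ+0·τ²+5/72·τ³=-1467/512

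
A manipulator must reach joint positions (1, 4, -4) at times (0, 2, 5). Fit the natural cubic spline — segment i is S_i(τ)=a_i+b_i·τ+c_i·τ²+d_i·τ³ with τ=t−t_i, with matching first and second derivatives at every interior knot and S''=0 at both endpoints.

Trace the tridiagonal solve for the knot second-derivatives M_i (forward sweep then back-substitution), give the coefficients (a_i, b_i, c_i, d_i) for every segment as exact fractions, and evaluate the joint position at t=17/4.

Δ: Δ0=3/2, Δ1=-8/3
row 1: diag=10, rhs=-25; c'=3/10, d'=-5/2
back: M1=-5/2
M: M0=0, M1=-5/2, M2=0
seg 0: a=1, c=M0/2=0, d=(M1−M0)/(6·2)=-5/24, b=Δ0−h0·(2M0+M1)/6=7/3
seg 1: a=4, c=M1/2=-5/4, d=(M2−M1)/(6·3)=5/36, b=Δ1−h1·(2M1+M2)/6=-1/6
t_q=17/4 → seg 1, τ=9/4; S=4+-1/6·τ+-5/4·τ²+5/36·τ³=-287/256

  seg 0: a=1 b=7/3 c=0 d=-5/24
  seg 1: a=4 b=-1/6 c=-5/4 d=5/36
S(17/4) = -287/256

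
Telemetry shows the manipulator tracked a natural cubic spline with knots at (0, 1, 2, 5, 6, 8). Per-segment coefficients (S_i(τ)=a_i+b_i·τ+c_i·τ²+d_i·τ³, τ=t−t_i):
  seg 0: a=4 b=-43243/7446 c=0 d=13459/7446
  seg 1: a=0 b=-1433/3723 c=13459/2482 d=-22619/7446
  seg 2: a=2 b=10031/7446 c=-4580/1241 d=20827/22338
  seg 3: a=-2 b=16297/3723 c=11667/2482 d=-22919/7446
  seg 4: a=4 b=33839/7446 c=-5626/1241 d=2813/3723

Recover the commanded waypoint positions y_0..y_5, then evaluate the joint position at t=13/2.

y_0 = S_0(0) = a_0 = 4
y_1 = S_1(0) = a_1 = 0
y_2 = S_2(0) = a_2 = 2
y_3 = S_3(0) = a_3 = -2
y_4 = S_4(0) = a_4 = 4
y_5 = S_4(2) = 1
t_q=13/2 is in segment 4 (τ=1/2); S_4(τ)=51957/9928

y_0=4 y_1=0 y_2=2 y_3=-2 y_4=4 y_5=1
S(13/2) = 51957/9928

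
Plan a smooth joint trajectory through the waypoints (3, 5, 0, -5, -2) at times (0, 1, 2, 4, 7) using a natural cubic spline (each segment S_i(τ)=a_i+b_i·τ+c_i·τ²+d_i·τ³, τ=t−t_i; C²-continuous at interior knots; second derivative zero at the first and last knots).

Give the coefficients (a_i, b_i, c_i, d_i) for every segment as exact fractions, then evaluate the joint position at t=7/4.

Δ: Δ0=2, Δ1=-5, Δ2=-5/2, Δ3=1
row 1: diag=4, rhs=-42; c'=1/4, d'=-21/2
row 2: denom=6−1·1/4=23/4; d'=(15−1·-21/2)/(23/4)=102/23
row 3: denom=10−2·8/23=214/23; d'=(21−2·102/23)/(214/23)=279/214
back: M3=279/214
back: M2=102/23−8/23·279/214=426/107
back: M1=-21/2−1/4·426/107=-1230/107
M: M0=0, M1=-1230/107, M2=426/107, M3=279/214, M4=0
seg 0: a=3, c=M0/2=0, d=(M1−M0)/(6·1)=-205/107, b=Δ0−h0·(2M0+M1)/6=419/107
seg 1: a=5, c=M1/2=-615/107, d=(M2−M1)/(6·1)=276/107, b=Δ1−h1·(2M1+M2)/6=-196/107
seg 2: a=0, c=M2/2=213/107, d=(M3−M2)/(6·2)=-191/856, b=Δ2−h2·(2M2+M3)/6=-598/107
seg 3: a=-5, c=M3/2=279/428, d=(M4−M3)/(6·3)=-31/428, b=Δ3−h3·(2M3+M4)/6=-65/214
t_q=7/4 → seg 1, τ=3/4; S=5+-196/107·τ+-615/107·τ²+276/107·τ³=317/214

  seg 0: a=3 b=419/107 c=0 d=-205/107
  seg 1: a=5 b=-196/107 c=-615/107 d=276/107
  seg 2: a=0 b=-598/107 c=213/107 d=-191/856
  seg 3: a=-5 b=-65/214 c=279/428 d=-31/428
S(7/4) = 317/214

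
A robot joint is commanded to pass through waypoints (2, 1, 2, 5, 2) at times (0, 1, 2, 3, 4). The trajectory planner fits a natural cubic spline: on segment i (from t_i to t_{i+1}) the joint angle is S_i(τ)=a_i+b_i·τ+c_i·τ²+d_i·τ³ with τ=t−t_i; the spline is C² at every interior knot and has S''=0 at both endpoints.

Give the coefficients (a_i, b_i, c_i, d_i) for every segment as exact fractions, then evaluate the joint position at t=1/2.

Δ: Δ0=-1, Δ1=1, Δ2=3, Δ3=-3
row 1: diag=4, rhs=12; c'=1/4, d'=3
row 2: denom=4−1·1/4=15/4; d'=(12−1·3)/(15/4)=12/5
row 3: denom=4−1·4/15=56/15; d'=(-36−1·12/5)/(56/15)=-72/7
back: M3=-72/7
back: M2=12/5−4/15·-72/7=36/7
back: M1=3−1/4·36/7=12/7
M: M0=0, M1=12/7, M2=36/7, M3=-72/7, M4=0
seg 0: a=2, c=M0/2=0, d=(M1−M0)/(6·1)=2/7, b=Δ0−h0·(2M0+M1)/6=-9/7
seg 1: a=1, c=M1/2=6/7, d=(M2−M1)/(6·1)=4/7, b=Δ1−h1·(2M1+M2)/6=-3/7
seg 2: a=2, c=M2/2=18/7, d=(M3−M2)/(6·1)=-18/7, b=Δ2−h2·(2M2+M3)/6=3
seg 3: a=5, c=M3/2=-36/7, d=(M4−M3)/(6·1)=12/7, b=Δ3−h3·(2M3+M4)/6=3/7
t_q=1/2 → seg 0, τ=1/2; S=2+-9/7·τ+0·τ²+2/7·τ³=39/28

  seg 0: a=2 b=-9/7 c=0 d=2/7
  seg 1: a=1 b=-3/7 c=6/7 d=4/7
  seg 2: a=2 b=3 c=18/7 d=-18/7
  seg 3: a=5 b=3/7 c=-36/7 d=12/7
S(1/2) = 39/28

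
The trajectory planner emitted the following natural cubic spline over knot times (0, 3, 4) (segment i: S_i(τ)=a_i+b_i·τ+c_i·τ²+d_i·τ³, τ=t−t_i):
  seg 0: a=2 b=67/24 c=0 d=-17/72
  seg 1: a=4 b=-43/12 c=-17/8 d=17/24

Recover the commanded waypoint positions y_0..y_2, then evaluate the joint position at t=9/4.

y_0 = S_0(0) = a_0 = 2
y_1 = S_1(0) = a_1 = 4
y_2 = S_1(1) = -1
t_q=9/4 is in segment 0 (τ=9/4); S_0(τ)=2863/512

y_0=2 y_1=4 y_2=-1
S(9/4) = 2863/512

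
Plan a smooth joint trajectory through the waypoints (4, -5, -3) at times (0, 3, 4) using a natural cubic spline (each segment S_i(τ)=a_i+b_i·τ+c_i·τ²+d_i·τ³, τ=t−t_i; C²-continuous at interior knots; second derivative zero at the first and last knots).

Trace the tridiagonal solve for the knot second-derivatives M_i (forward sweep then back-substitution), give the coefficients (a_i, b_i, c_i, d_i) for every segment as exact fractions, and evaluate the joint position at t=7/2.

Δ: Δ0=-3, Δ1=2
row 1: diag=8, rhs=30; c'=1/8, d'=15/4
back: M1=15/4
M: M0=0, M1=15/4, M2=0
seg 0: a=4, c=M0/2=0, d=(M1−M0)/(6·3)=5/24, b=Δ0−h0·(2M0+M1)/6=-39/8
seg 1: a=-5, c=M1/2=15/8, d=(M2−M1)/(6·1)=-5/8, b=Δ1−h1·(2M1+M2)/6=3/4
t_q=7/2 → seg 1, τ=1/2; S=-5+3/4·τ+15/8·τ²+-5/8·τ³=-271/64

  seg 0: a=4 b=-39/8 c=0 d=5/24
  seg 1: a=-5 b=3/4 c=15/8 d=-5/8
S(7/2) = -271/64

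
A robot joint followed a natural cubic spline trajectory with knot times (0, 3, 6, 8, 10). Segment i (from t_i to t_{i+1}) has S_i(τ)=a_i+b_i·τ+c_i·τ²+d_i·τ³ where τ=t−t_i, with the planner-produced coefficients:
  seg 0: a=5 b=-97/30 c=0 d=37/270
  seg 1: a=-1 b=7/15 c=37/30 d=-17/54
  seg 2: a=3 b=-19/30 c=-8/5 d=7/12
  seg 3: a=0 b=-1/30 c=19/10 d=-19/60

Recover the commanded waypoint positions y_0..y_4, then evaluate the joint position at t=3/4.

y_0 = S_0(0) = a_0 = 5
y_1 = S_1(0) = a_1 = -1
y_2 = S_2(0) = a_2 = 3
y_3 = S_3(0) = a_3 = 0
y_4 = S_3(2) = 5
t_q=3/4 is in segment 0 (τ=3/4); S_0(τ)=337/128

y_0=5 y_1=-1 y_2=3 y_3=0 y_4=5
S(3/4) = 337/128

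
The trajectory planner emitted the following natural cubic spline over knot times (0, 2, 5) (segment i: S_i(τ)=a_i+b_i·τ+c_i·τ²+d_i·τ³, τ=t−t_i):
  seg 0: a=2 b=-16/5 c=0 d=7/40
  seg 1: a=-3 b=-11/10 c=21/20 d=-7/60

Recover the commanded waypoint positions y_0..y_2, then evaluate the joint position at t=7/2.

y_0 = S_0(0) = a_0 = 2
y_1 = S_1(0) = a_1 = -3
y_2 = S_1(3) = 0
t_q=7/2 is in segment 1 (τ=3/2); S_1(τ)=-429/160

y_0=2 y_1=-3 y_2=0
S(7/2) = -429/160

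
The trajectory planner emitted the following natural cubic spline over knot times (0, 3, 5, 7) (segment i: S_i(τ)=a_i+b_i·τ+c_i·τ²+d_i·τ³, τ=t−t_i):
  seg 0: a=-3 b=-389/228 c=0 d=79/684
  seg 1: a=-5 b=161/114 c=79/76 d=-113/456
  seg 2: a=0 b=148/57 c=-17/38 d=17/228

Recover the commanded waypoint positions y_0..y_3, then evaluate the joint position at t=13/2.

y_0 = S_0(0) = a_0 = -3
y_1 = S_1(0) = a_1 = -5
y_2 = S_2(0) = a_2 = 0
y_3 = S_2(2) = 4
t_q=13/2 is in segment 2 (τ=3/2); S_2(τ)=1909/608

y_0=-3 y_1=-5 y_2=0 y_3=4
S(13/2) = 1909/608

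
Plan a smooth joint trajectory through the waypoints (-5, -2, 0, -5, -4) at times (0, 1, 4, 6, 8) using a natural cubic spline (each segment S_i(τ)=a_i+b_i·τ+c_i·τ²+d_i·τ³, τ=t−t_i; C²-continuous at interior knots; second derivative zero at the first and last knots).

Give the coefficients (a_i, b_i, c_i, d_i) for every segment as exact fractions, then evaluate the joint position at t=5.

Δ: Δ0=3, Δ1=2/3, Δ2=-5/2, Δ3=1/2
row 1: diag=8, rhs=-14; c'=3/8, d'=-7/4
row 2: denom=10−3·3/8=71/8; d'=(-19−3·-7/4)/(71/8)=-110/71
row 3: denom=8−2·16/71=536/71; d'=(18−2·-110/71)/(536/71)=749/268
back: M3=749/268
back: M2=-110/71−16/71·749/268=-146/67
back: M1=-7/4−3/8·-146/67=-125/134
M: M0=0, M1=-125/134, M2=-146/67, M3=749/268, M4=0
seg 0: a=-5, c=M0/2=0, d=(M1−M0)/(6·1)=-125/804, b=Δ0−h0·(2M0+M1)/6=2537/804
seg 1: a=-2, c=M1/2=-125/268, d=(M2−M1)/(6·3)=-167/2412, b=Δ1−h1·(2M1+M2)/6=1081/402
seg 2: a=0, c=M2/2=-73/67, d=(M3−M2)/(6·2)=1333/3216, b=Δ2−h2·(2M2+M3)/6=-1591/804
seg 3: a=-5, c=M3/2=749/536, d=(M4−M3)/(6·2)=-749/3216, b=Δ3−h3·(2M3+M4)/6=-274/201
t_q=5 → seg 2, τ=1; S=0+-1591/804·τ+-73/67·τ²+1333/3216·τ³=-2845/1072

  seg 0: a=-5 b=2537/804 c=0 d=-125/804
  seg 1: a=-2 b=1081/402 c=-125/268 d=-167/2412
  seg 2: a=0 b=-1591/804 c=-73/67 d=1333/3216
  seg 3: a=-5 b=-274/201 c=749/536 d=-749/3216
S(5) = -2845/1072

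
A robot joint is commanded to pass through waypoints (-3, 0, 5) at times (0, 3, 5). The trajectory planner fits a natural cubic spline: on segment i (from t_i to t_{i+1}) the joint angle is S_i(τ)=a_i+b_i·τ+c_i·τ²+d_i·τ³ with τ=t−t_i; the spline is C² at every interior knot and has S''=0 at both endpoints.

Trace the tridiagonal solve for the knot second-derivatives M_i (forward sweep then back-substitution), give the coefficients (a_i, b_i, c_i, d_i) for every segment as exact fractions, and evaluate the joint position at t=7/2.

  seg 0: a=-3 b=11/20 c=0 d=1/20
  seg 1: a=0 b=19/10 c=9/20 d=-3/40
S(7/2) = 337/320

Δ: Δ0=1, Δ1=5/2
row 1: diag=10, rhs=9; c'=1/5, d'=9/10
back: M1=9/10
M: M0=0, M1=9/10, M2=0
seg 0: a=-3, c=M0/2=0, d=(M1−M0)/(6·3)=1/20, b=Δ0−h0·(2M0+M1)/6=11/20
seg 1: a=0, c=M1/2=9/20, d=(M2−M1)/(6·2)=-3/40, b=Δ1−h1·(2M1+M2)/6=19/10
t_q=7/2 → seg 1, τ=1/2; S=0+19/10·τ+9/20·τ²+-3/40·τ³=337/320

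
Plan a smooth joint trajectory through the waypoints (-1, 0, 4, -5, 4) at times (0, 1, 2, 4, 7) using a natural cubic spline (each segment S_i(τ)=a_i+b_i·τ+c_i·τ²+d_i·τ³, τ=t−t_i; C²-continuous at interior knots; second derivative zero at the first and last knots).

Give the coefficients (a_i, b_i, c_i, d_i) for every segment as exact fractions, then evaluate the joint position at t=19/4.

  seg 0: a=-1 b=-27/107 c=0 d=134/107
  seg 1: a=0 b=375/107 c=402/107 d=-349/107
  seg 2: a=4 b=132/107 c=-645/107 d=1353/856
  seg 3: a=-5 b=-837/214 c=1479/428 d=-493/1284
S(19/4) = -168505/27392

Δ: Δ0=1, Δ1=4, Δ2=-9/2, Δ3=3
row 1: diag=4, rhs=18; c'=1/4, d'=9/2
row 2: denom=6−1·1/4=23/4; d'=(-51−1·9/2)/(23/4)=-222/23
row 3: denom=10−2·8/23=214/23; d'=(45−2·-222/23)/(214/23)=1479/214
back: M3=1479/214
back: M2=-222/23−8/23·1479/214=-1290/107
back: M1=9/2−1/4·-1290/107=804/107
M: M0=0, M1=804/107, M2=-1290/107, M3=1479/214, M4=0
seg 0: a=-1, c=M0/2=0, d=(M1−M0)/(6·1)=134/107, b=Δ0−h0·(2M0+M1)/6=-27/107
seg 1: a=0, c=M1/2=402/107, d=(M2−M1)/(6·1)=-349/107, b=Δ1−h1·(2M1+M2)/6=375/107
seg 2: a=4, c=M2/2=-645/107, d=(M3−M2)/(6·2)=1353/856, b=Δ2−h2·(2M2+M3)/6=132/107
seg 3: a=-5, c=M3/2=1479/428, d=(M4−M3)/(6·3)=-493/1284, b=Δ3−h3·(2M3+M4)/6=-837/214
t_q=19/4 → seg 3, τ=3/4; S=-5+-837/214·τ+1479/428·τ²+-493/1284·τ³=-168505/27392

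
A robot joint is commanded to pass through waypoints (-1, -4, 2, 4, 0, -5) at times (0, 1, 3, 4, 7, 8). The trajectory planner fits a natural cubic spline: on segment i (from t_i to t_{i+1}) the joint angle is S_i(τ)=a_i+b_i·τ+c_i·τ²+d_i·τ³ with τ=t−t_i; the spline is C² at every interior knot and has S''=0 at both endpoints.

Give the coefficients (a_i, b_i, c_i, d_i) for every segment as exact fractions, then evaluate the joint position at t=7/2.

Δ: Δ0=-3, Δ1=3, Δ2=2, Δ3=-4/3, Δ4=-5
row 1: diag=6, rhs=36; c'=1/3, d'=6
row 2: denom=6−2·1/3=16/3; d'=(-6−2·6)/(16/3)=-27/8
row 3: denom=8−1·3/16=125/16; d'=(-20−1·-27/8)/(125/16)=-266/125
row 4: denom=8−3·48/125=856/125; d'=(-22−3·-266/125)/(856/125)=-244/107
back: M4=-244/107
back: M3=-266/125−48/125·-244/107=-134/107
back: M2=-27/8−3/16·-134/107=-336/107
back: M1=6−1/3·-336/107=754/107
M: M0=0, M1=754/107, M2=-336/107, M3=-134/107, M4=-244/107, M5=0
seg 0: a=-1, c=M0/2=0, d=(M1−M0)/(6·1)=377/321, b=Δ0−h0·(2M0+M1)/6=-1340/321
seg 1: a=-4, c=M1/2=377/107, d=(M2−M1)/(6·2)=-545/642, b=Δ1−h1·(2M1+M2)/6=-209/321
seg 2: a=2, c=M2/2=-168/107, d=(M3−M2)/(6·1)=101/321, b=Δ2−h2·(2M2+M3)/6=1045/321
seg 3: a=4, c=M3/2=-67/107, d=(M4−M3)/(6·3)=-55/963, b=Δ3−h3·(2M3+M4)/6=340/321
seg 4: a=0, c=M4/2=-122/107, d=(M5−M4)/(6·1)=122/321, b=Δ4−h4·(2M4+M5)/6=-1361/321
t_q=7/2 → seg 2, τ=1/2; S=2+1045/321·τ+-168/107·τ²+101/321·τ³=2803/856

  seg 0: a=-1 b=-1340/321 c=0 d=377/321
  seg 1: a=-4 b=-209/321 c=377/107 d=-545/642
  seg 2: a=2 b=1045/321 c=-168/107 d=101/321
  seg 3: a=4 b=340/321 c=-67/107 d=-55/963
  seg 4: a=0 b=-1361/321 c=-122/107 d=122/321
S(7/2) = 2803/856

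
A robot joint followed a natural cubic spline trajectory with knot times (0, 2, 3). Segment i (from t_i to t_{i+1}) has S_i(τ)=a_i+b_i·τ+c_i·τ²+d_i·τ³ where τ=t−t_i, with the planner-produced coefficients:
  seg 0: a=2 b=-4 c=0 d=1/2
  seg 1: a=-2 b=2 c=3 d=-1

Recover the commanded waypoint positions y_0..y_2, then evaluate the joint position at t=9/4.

y_0 = S_0(0) = a_0 = 2
y_1 = S_1(0) = a_1 = -2
y_2 = S_1(1) = 2
t_q=9/4 is in segment 1 (τ=1/4); S_1(τ)=-85/64

y_0=2 y_1=-2 y_2=2
S(9/4) = -85/64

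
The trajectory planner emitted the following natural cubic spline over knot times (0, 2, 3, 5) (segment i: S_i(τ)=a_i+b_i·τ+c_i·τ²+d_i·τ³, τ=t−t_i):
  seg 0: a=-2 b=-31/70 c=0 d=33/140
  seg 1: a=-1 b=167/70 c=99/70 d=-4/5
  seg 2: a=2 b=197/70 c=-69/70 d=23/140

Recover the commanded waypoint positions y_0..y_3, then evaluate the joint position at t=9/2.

y_0=-2 y_1=-1 y_2=2 y_3=5
S(9/2) = 1021/224

y_0 = S_0(0) = a_0 = -2
y_1 = S_1(0) = a_1 = -1
y_2 = S_2(0) = a_2 = 2
y_3 = S_2(2) = 5
t_q=9/2 is in segment 2 (τ=3/2); S_2(τ)=1021/224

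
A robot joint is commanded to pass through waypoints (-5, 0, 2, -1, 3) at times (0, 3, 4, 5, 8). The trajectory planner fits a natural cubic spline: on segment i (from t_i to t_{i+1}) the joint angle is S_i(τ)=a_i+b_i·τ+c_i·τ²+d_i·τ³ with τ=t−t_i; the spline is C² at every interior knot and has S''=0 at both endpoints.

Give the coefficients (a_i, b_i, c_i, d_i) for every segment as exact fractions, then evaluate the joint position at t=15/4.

  seg 0: a=-5 b=59/60 c=0 d=41/540
  seg 1: a=0 b=91/30 c=41/60 d=-103/60
  seg 2: a=2 b=-3/4 c=-67/15 d=133/60
  seg 3: a=-1 b=-91/30 c=131/60 d=-131/540
S(15/4) = 2477/1280

Δ: Δ0=5/3, Δ1=2, Δ2=-3, Δ3=4/3
row 1: diag=8, rhs=2; c'=1/8, d'=1/4
row 2: denom=4−1·1/8=31/8; d'=(-30−1·1/4)/(31/8)=-242/31
row 3: denom=8−1·8/31=240/31; d'=(26−1·-242/31)/(240/31)=131/30
back: M3=131/30
back: M2=-242/31−8/31·131/30=-134/15
back: M1=1/4−1/8·-134/15=41/30
M: M0=0, M1=41/30, M2=-134/15, M3=131/30, M4=0
seg 0: a=-5, c=M0/2=0, d=(M1−M0)/(6·3)=41/540, b=Δ0−h0·(2M0+M1)/6=59/60
seg 1: a=0, c=M1/2=41/60, d=(M2−M1)/(6·1)=-103/60, b=Δ1−h1·(2M1+M2)/6=91/30
seg 2: a=2, c=M2/2=-67/15, d=(M3−M2)/(6·1)=133/60, b=Δ2−h2·(2M2+M3)/6=-3/4
seg 3: a=-1, c=M3/2=131/60, d=(M4−M3)/(6·3)=-131/540, b=Δ3−h3·(2M3+M4)/6=-91/30
t_q=15/4 → seg 1, τ=3/4; S=0+91/30·τ+41/60·τ²+-103/60·τ³=2477/1280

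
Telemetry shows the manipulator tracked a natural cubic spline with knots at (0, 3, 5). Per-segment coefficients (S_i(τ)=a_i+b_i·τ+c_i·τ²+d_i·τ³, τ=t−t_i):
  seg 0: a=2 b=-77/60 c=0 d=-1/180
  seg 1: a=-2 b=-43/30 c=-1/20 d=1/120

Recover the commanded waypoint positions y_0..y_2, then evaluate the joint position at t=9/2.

y_0 = S_0(0) = a_0 = 2
y_1 = S_1(0) = a_1 = -2
y_2 = S_1(2) = -5
t_q=9/2 is in segment 1 (τ=3/2); S_1(τ)=-271/64

y_0=2 y_1=-2 y_2=-5
S(9/2) = -271/64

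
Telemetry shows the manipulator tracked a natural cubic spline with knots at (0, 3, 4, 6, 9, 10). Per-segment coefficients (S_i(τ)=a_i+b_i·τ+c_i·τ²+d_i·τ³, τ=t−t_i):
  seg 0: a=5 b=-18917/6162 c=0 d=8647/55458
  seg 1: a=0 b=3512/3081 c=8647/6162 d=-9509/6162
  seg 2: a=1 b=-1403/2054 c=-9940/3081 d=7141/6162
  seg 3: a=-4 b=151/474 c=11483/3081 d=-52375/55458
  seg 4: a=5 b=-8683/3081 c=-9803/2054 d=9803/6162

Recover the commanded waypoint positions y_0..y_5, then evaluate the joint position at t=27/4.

y_0=5 y_1=0 y_2=1 y_3=-4 y_4=5 y_5=-1
S(27/4) = -271199/131456

y_0 = S_0(0) = a_0 = 5
y_1 = S_1(0) = a_1 = 0
y_2 = S_2(0) = a_2 = 1
y_3 = S_3(0) = a_3 = -4
y_4 = S_4(0) = a_4 = 5
y_5 = S_4(1) = -1
t_q=27/4 is in segment 3 (τ=3/4); S_3(τ)=-271199/131456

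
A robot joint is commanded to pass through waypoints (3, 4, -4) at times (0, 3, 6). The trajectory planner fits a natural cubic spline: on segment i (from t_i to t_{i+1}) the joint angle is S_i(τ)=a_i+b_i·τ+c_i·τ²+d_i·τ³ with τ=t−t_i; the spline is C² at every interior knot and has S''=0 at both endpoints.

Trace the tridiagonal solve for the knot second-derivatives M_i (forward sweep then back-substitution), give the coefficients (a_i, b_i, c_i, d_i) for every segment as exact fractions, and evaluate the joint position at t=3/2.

Δ: Δ0=1/3, Δ1=-8/3
row 1: diag=12, rhs=-18; c'=1/4, d'=-3/2
back: M1=-3/2
M: M0=0, M1=-3/2, M2=0
seg 0: a=3, c=M0/2=0, d=(M1−M0)/(6·3)=-1/12, b=Δ0−h0·(2M0+M1)/6=13/12
seg 1: a=4, c=M1/2=-3/4, d=(M2−M1)/(6·3)=1/12, b=Δ1−h1·(2M1+M2)/6=-7/6
t_q=3/2 → seg 0, τ=3/2; S=3+13/12·τ+0·τ²+-1/12·τ³=139/32

  seg 0: a=3 b=13/12 c=0 d=-1/12
  seg 1: a=4 b=-7/6 c=-3/4 d=1/12
S(3/2) = 139/32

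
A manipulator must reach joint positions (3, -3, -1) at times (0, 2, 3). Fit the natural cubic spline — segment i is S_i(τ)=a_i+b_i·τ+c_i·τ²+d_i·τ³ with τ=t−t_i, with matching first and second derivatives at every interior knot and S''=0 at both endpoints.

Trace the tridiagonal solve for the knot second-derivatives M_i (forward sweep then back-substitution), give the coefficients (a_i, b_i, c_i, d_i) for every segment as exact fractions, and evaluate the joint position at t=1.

  seg 0: a=3 b=-14/3 c=0 d=5/12
  seg 1: a=-3 b=1/3 c=5/2 d=-5/6
S(1) = -5/4

Δ: Δ0=-3, Δ1=2
row 1: diag=6, rhs=30; c'=1/6, d'=5
back: M1=5
M: M0=0, M1=5, M2=0
seg 0: a=3, c=M0/2=0, d=(M1−M0)/(6·2)=5/12, b=Δ0−h0·(2M0+M1)/6=-14/3
seg 1: a=-3, c=M1/2=5/2, d=(M2−M1)/(6·1)=-5/6, b=Δ1−h1·(2M1+M2)/6=1/3
t_q=1 → seg 0, τ=1; S=3+-14/3·τ+0·τ²+5/12·τ³=-5/4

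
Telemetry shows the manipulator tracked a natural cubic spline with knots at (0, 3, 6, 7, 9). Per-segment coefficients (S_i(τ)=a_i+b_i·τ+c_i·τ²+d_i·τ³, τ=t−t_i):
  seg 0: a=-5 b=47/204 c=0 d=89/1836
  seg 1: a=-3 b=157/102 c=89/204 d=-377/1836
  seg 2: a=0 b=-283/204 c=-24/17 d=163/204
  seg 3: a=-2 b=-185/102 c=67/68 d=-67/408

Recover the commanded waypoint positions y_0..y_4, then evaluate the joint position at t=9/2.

y_0 = S_0(0) = a_0 = -5
y_1 = S_1(0) = a_1 = -3
y_2 = S_2(0) = a_2 = 0
y_3 = S_3(0) = a_3 = -2
y_4 = S_3(2) = -3
t_q=9/2 is in segment 1 (τ=3/2); S_1(τ)=-219/544

y_0=-5 y_1=-3 y_2=0 y_3=-2 y_4=-3
S(9/2) = -219/544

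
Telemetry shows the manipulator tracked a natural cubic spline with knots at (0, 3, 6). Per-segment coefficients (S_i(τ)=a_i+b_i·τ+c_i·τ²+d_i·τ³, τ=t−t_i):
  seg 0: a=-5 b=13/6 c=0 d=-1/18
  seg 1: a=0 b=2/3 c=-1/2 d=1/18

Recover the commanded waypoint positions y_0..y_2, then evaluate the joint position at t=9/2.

y_0=-5 y_1=0 y_2=-1
S(9/2) = 1/16

y_0 = S_0(0) = a_0 = -5
y_1 = S_1(0) = a_1 = 0
y_2 = S_1(3) = -1
t_q=9/2 is in segment 1 (τ=3/2); S_1(τ)=1/16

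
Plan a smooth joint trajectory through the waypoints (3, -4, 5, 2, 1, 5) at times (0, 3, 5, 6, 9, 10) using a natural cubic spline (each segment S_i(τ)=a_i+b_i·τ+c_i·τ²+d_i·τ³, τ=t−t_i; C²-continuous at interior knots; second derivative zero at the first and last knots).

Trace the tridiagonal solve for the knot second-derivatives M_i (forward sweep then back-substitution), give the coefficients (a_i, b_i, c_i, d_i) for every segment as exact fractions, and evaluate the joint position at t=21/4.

  seg 0: a=3 b=-8063/1500 c=0 d=169/500
  seg 1: a=-4 b=2813/750 c=1521/500 d=-4001/3000
  seg 2: a=5 b=-32/375 c=-124/25 d=767/375
  seg 3: a=2 b=-1451/375 c=147/125 d=1/1125
  seg 4: a=1 b=1204/375 c=148/125 d=-148/375
S(21/4) = 7521/1600

Δ: Δ0=-7/3, Δ1=9/2, Δ2=-3, Δ3=-1/3, Δ4=4
row 1: diag=10, rhs=41; c'=1/5, d'=41/10
row 2: denom=6−2·1/5=28/5; d'=(-45−2·41/10)/(28/5)=-19/2
row 3: denom=8−1·5/28=219/28; d'=(16−1·-19/2)/(219/28)=238/73
row 4: denom=8−3·28/73=500/73; d'=(26−3·238/73)/(500/73)=296/125
back: M4=296/125
back: M3=238/73−28/73·296/125=294/125
back: M2=-19/2−5/28·294/125=-248/25
back: M1=41/10−1/5·-248/25=1521/250
M: M0=0, M1=1521/250, M2=-248/25, M3=294/125, M4=296/125, M5=0
seg 0: a=3, c=M0/2=0, d=(M1−M0)/(6·3)=169/500, b=Δ0−h0·(2M0+M1)/6=-8063/1500
seg 1: a=-4, c=M1/2=1521/500, d=(M2−M1)/(6·2)=-4001/3000, b=Δ1−h1·(2M1+M2)/6=2813/750
seg 2: a=5, c=M2/2=-124/25, d=(M3−M2)/(6·1)=767/375, b=Δ2−h2·(2M2+M3)/6=-32/375
seg 3: a=2, c=M3/2=147/125, d=(M4−M3)/(6·3)=1/1125, b=Δ3−h3·(2M3+M4)/6=-1451/375
seg 4: a=1, c=M4/2=148/125, d=(M5−M4)/(6·1)=-148/375, b=Δ4−h4·(2M4+M5)/6=1204/375
t_q=21/4 → seg 2, τ=1/4; S=5+-32/375·τ+-124/25·τ²+767/375·τ³=7521/1600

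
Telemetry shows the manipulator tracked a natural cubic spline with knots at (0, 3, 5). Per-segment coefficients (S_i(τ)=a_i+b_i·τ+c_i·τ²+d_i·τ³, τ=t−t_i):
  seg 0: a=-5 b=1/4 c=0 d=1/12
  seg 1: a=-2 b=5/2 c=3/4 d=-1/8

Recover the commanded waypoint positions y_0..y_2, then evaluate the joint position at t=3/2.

y_0=-5 y_1=-2 y_2=5
S(3/2) = -139/32

y_0 = S_0(0) = a_0 = -5
y_1 = S_1(0) = a_1 = -2
y_2 = S_1(2) = 5
t_q=3/2 is in segment 0 (τ=3/2); S_0(τ)=-139/32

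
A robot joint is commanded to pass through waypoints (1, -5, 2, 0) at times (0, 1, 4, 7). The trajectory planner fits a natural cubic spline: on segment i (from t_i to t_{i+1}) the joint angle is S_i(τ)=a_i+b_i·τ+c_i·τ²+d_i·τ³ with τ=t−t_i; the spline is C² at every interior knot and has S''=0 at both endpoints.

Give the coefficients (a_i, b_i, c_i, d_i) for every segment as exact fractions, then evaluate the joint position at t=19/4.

  seg 0: a=1 b=-631/87 c=0 d=109/87
  seg 1: a=-5 b=-304/87 c=109/29 d=-158/261
  seg 2: a=2 b=236/87 c=-49/29 d=49/261
S(19/4) = 5871/1856

Δ: Δ0=-6, Δ1=7/3, Δ2=-2/3
row 1: diag=8, rhs=50; c'=3/8, d'=25/4
row 2: denom=12−3·3/8=87/8; d'=(-18−3·25/4)/(87/8)=-98/29
back: M2=-98/29
back: M1=25/4−3/8·-98/29=218/29
M: M0=0, M1=218/29, M2=-98/29, M3=0
seg 0: a=1, c=M0/2=0, d=(M1−M0)/(6·1)=109/87, b=Δ0−h0·(2M0+M1)/6=-631/87
seg 1: a=-5, c=M1/2=109/29, d=(M2−M1)/(6·3)=-158/261, b=Δ1−h1·(2M1+M2)/6=-304/87
seg 2: a=2, c=M2/2=-49/29, d=(M3−M2)/(6·3)=49/261, b=Δ2−h2·(2M2+M3)/6=236/87
t_q=19/4 → seg 2, τ=3/4; S=2+236/87·τ+-49/29·τ²+49/261·τ³=5871/1856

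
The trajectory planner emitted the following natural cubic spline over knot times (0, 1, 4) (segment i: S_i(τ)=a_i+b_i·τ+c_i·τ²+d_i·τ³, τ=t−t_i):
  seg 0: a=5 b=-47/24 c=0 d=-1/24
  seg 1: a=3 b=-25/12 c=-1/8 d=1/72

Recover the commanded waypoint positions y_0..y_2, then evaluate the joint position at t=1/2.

y_0=5 y_1=3 y_2=-4
S(1/2) = 257/64

y_0 = S_0(0) = a_0 = 5
y_1 = S_1(0) = a_1 = 3
y_2 = S_1(3) = -4
t_q=1/2 is in segment 0 (τ=1/2); S_0(τ)=257/64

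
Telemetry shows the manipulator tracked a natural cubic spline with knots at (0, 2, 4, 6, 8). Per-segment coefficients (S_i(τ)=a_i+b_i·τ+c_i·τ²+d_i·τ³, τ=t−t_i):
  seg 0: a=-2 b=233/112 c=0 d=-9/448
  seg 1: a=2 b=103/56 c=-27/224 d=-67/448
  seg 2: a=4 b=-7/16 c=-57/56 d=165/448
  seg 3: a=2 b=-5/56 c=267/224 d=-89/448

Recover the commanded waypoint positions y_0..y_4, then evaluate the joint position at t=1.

y_0 = S_0(0) = a_0 = -2
y_1 = S_1(0) = a_1 = 2
y_2 = S_2(0) = a_2 = 4
y_3 = S_3(0) = a_3 = 2
y_4 = S_3(2) = 5
t_q=1 is in segment 0 (τ=1); S_0(τ)=27/448

y_0=-2 y_1=2 y_2=4 y_3=2 y_4=5
S(1) = 27/448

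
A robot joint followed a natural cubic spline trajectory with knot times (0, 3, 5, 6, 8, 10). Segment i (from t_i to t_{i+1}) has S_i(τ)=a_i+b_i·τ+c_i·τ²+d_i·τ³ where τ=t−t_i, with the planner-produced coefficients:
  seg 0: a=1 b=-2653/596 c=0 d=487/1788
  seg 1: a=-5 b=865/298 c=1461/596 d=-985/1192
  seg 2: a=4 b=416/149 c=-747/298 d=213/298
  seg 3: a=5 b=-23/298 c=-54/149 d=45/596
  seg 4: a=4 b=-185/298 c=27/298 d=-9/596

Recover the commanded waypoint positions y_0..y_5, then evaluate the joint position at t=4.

y_0=1 y_1=-5 y_2=4 y_3=5 y_4=4 y_5=3
S(4) = -563/1192

y_0 = S_0(0) = a_0 = 1
y_1 = S_1(0) = a_1 = -5
y_2 = S_2(0) = a_2 = 4
y_3 = S_3(0) = a_3 = 5
y_4 = S_4(0) = a_4 = 4
y_5 = S_4(2) = 3
t_q=4 is in segment 1 (τ=1); S_1(τ)=-563/1192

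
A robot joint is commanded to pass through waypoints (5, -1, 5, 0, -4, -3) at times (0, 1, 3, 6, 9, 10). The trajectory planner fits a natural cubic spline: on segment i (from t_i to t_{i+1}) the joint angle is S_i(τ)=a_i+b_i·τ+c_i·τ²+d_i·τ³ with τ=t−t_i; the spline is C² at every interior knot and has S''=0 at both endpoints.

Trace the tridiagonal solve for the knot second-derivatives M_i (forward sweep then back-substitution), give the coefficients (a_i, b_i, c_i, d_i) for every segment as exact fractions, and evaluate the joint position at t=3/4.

  seg 0: a=5 b=-1442/185 c=0 d=332/185
  seg 1: a=-1 b=-446/185 c=996/185 d=-991/740
  seg 2: a=5 b=113/37 c=-981/370 d=97/270
  seg 3: a=0 b=-1167/370 c=323/555 d=83/9990
  seg 4: a=-4 b=104/185 c=243/370 d=-81/370
S(3/4) = -263/2960

Δ: Δ0=-6, Δ1=3, Δ2=-5/3, Δ3=-4/3, Δ4=1
row 1: diag=6, rhs=54; c'=1/3, d'=9
row 2: denom=10−2·1/3=28/3; d'=(-28−2·9)/(28/3)=-69/14
row 3: denom=12−3·9/28=309/28; d'=(2−3·-69/14)/(309/28)=470/309
row 4: denom=8−3·28/103=740/103; d'=(14−3·470/309)/(740/103)=243/185
back: M4=243/185
back: M3=470/309−28/103·243/185=646/555
back: M2=-69/14−9/28·646/555=-981/185
back: M1=9−1/3·-981/185=1992/185
M: M0=0, M1=1992/185, M2=-981/185, M3=646/555, M4=243/185, M5=0
seg 0: a=5, c=M0/2=0, d=(M1−M0)/(6·1)=332/185, b=Δ0−h0·(2M0+M1)/6=-1442/185
seg 1: a=-1, c=M1/2=996/185, d=(M2−M1)/(6·2)=-991/740, b=Δ1−h1·(2M1+M2)/6=-446/185
seg 2: a=5, c=M2/2=-981/370, d=(M3−M2)/(6·3)=97/270, b=Δ2−h2·(2M2+M3)/6=113/37
seg 3: a=0, c=M3/2=323/555, d=(M4−M3)/(6·3)=83/9990, b=Δ3−h3·(2M3+M4)/6=-1167/370
seg 4: a=-4, c=M4/2=243/370, d=(M5−M4)/(6·1)=-81/370, b=Δ4−h4·(2M4+M5)/6=104/185
t_q=3/4 → seg 0, τ=3/4; S=5+-1442/185·τ+0·τ²+332/185·τ³=-263/2960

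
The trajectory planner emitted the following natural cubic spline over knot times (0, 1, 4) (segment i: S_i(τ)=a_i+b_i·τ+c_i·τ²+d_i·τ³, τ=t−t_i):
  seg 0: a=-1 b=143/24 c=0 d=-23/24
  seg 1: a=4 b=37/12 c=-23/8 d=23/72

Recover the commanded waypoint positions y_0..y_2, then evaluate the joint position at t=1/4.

y_0=-1 y_1=4 y_2=-4
S(1/4) = 243/512

y_0 = S_0(0) = a_0 = -1
y_1 = S_1(0) = a_1 = 4
y_2 = S_1(3) = -4
t_q=1/4 is in segment 0 (τ=1/4); S_0(τ)=243/512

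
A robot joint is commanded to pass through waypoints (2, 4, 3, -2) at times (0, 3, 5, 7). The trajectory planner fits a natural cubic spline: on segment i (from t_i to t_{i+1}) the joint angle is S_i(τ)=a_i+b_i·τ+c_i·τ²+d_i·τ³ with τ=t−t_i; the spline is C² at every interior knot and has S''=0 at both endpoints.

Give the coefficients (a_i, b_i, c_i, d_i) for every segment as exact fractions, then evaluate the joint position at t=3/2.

  seg 0: a=2 b=50/57 c=0 d=-4/171
  seg 1: a=4 b=14/57 c=-4/19 d=-37/456
  seg 2: a=3 b=-179/114 c=-53/76 d=53/456
S(3/2) = 123/38

Δ: Δ0=2/3, Δ1=-1/2, Δ2=-5/2
row 1: diag=10, rhs=-7; c'=1/5, d'=-7/10
row 2: denom=8−2·1/5=38/5; d'=(-12−2·-7/10)/(38/5)=-53/38
back: M2=-53/38
back: M1=-7/10−1/5·-53/38=-8/19
M: M0=0, M1=-8/19, M2=-53/38, M3=0
seg 0: a=2, c=M0/2=0, d=(M1−M0)/(6·3)=-4/171, b=Δ0−h0·(2M0+M1)/6=50/57
seg 1: a=4, c=M1/2=-4/19, d=(M2−M1)/(6·2)=-37/456, b=Δ1−h1·(2M1+M2)/6=14/57
seg 2: a=3, c=M2/2=-53/76, d=(M3−M2)/(6·2)=53/456, b=Δ2−h2·(2M2+M3)/6=-179/114
t_q=3/2 → seg 0, τ=3/2; S=2+50/57·τ+0·τ²+-4/171·τ³=123/38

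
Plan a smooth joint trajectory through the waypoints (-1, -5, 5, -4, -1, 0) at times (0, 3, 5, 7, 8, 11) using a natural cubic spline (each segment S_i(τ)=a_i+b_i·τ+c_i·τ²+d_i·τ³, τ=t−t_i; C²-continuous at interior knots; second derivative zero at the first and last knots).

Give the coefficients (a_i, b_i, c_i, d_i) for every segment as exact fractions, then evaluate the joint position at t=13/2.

  seg 0: a=-1 b=-14303/3252 c=0 d=9967/29268
  seg 1: a=-5 b=7799/1626 c=9967/3252 d=-803/542
  seg 2: a=5 b=-1175/1626 c=-18941/3252 d=12799/6504
  seg 3: a=-4 b=-110/271 c=4864/813 d=-2095/813
  seg 4: a=-1 b=3113/813 c=-1421/813 d=1421/7317
S(13/2) = -44181/17344

Δ: Δ0=-4/3, Δ1=5, Δ2=-9/2, Δ3=3, Δ4=1/3
row 1: diag=10, rhs=38; c'=1/5, d'=19/5
row 2: denom=8−2·1/5=38/5; d'=(-57−2·19/5)/(38/5)=-17/2
row 3: denom=6−2·5/19=104/19; d'=(45−2·-17/2)/(104/19)=589/52
row 4: denom=8−1·19/104=813/104; d'=(-16−1·589/52)/(813/104)=-2842/813
back: M4=-2842/813
back: M3=589/52−19/104·-2842/813=9728/813
back: M2=-17/2−5/19·9728/813=-18941/1626
back: M1=19/5−1/5·-18941/1626=9967/1626
M: M0=0, M1=9967/1626, M2=-18941/1626, M3=9728/813, M4=-2842/813, M5=0
seg 0: a=-1, c=M0/2=0, d=(M1−M0)/(6·3)=9967/29268, b=Δ0−h0·(2M0+M1)/6=-14303/3252
seg 1: a=-5, c=M1/2=9967/3252, d=(M2−M1)/(6·2)=-803/542, b=Δ1−h1·(2M1+M2)/6=7799/1626
seg 2: a=5, c=M2/2=-18941/3252, d=(M3−M2)/(6·2)=12799/6504, b=Δ2−h2·(2M2+M3)/6=-1175/1626
seg 3: a=-4, c=M3/2=4864/813, d=(M4−M3)/(6·1)=-2095/813, b=Δ3−h3·(2M3+M4)/6=-110/271
seg 4: a=-1, c=M4/2=-1421/813, d=(M5−M4)/(6·3)=1421/7317, b=Δ4−h4·(2M4+M5)/6=3113/813
t_q=13/2 → seg 2, τ=3/2; S=5+-1175/1626·τ+-18941/3252·τ²+12799/6504·τ³=-44181/17344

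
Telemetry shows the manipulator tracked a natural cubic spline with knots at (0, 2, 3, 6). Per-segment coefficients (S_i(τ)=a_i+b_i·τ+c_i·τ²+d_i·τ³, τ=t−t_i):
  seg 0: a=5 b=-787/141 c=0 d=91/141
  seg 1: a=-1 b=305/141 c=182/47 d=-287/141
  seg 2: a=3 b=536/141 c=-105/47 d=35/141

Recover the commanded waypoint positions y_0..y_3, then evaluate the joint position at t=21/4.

y_0 = S_0(0) = a_0 = 5
y_1 = S_1(0) = a_1 = -1
y_2 = S_2(0) = a_2 = 3
y_3 = S_2(3) = 1
t_q=21/4 is in segment 2 (τ=9/4); S_2(τ)=9237/3008

y_0=5 y_1=-1 y_2=3 y_3=1
S(21/4) = 9237/3008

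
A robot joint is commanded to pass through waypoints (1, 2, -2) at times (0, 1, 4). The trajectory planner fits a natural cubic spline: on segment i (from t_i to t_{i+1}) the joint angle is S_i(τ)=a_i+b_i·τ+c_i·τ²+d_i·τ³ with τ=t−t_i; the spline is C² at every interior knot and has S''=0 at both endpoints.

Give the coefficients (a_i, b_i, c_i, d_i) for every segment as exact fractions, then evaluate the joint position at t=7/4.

Δ: Δ0=1, Δ1=-4/3
row 1: diag=8, rhs=-14; c'=3/8, d'=-7/4
back: M1=-7/4
M: M0=0, M1=-7/4, M2=0
seg 0: a=1, c=M0/2=0, d=(M1−M0)/(6·1)=-7/24, b=Δ0−h0·(2M0+M1)/6=31/24
seg 1: a=2, c=M1/2=-7/8, d=(M2−M1)/(6·3)=7/72, b=Δ1−h1·(2M1+M2)/6=5/12
t_q=7/4 → seg 1, τ=3/4; S=2+5/12·τ+-7/8·τ²+7/72·τ³=953/512

  seg 0: a=1 b=31/24 c=0 d=-7/24
  seg 1: a=2 b=5/12 c=-7/8 d=7/72
S(7/4) = 953/512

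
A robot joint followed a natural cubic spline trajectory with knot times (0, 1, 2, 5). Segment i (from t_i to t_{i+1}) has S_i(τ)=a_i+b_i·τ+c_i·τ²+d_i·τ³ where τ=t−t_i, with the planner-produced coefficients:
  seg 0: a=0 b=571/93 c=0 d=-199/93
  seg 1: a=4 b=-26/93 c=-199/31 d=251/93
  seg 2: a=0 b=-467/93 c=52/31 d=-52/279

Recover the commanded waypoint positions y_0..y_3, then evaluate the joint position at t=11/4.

y_0=0 y_1=4 y_2=0 y_3=-5
S(11/4) = -1439/496

y_0 = S_0(0) = a_0 = 0
y_1 = S_1(0) = a_1 = 4
y_2 = S_2(0) = a_2 = 0
y_3 = S_2(3) = -5
t_q=11/4 is in segment 2 (τ=3/4); S_2(τ)=-1439/496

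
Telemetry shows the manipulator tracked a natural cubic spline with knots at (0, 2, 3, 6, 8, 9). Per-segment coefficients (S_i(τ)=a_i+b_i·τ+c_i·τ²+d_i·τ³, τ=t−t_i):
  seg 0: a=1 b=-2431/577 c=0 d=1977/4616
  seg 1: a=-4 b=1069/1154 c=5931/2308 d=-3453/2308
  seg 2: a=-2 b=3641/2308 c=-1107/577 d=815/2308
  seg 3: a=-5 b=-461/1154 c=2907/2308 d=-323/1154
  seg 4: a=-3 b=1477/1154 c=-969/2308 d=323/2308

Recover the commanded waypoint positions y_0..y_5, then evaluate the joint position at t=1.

y_0=1 y_1=-4 y_2=-2 y_3=-5 y_4=-3 y_5=-2
S(1) = -12855/4616

y_0 = S_0(0) = a_0 = 1
y_1 = S_1(0) = a_1 = -4
y_2 = S_2(0) = a_2 = -2
y_3 = S_3(0) = a_3 = -5
y_4 = S_4(0) = a_4 = -3
y_5 = S_4(1) = -2
t_q=1 is in segment 0 (τ=1); S_0(τ)=-12855/4616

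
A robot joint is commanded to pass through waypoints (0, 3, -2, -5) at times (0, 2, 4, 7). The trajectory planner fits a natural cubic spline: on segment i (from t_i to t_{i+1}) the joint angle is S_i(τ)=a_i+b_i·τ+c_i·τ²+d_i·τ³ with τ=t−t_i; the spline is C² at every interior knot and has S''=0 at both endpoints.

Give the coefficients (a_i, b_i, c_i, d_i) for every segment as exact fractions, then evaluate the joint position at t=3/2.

Δ: Δ0=3/2, Δ1=-5/2, Δ2=-1
row 1: diag=8, rhs=-24; c'=1/4, d'=-3
row 2: denom=10−2·1/4=19/2; d'=(9−2·-3)/(19/2)=30/19
back: M2=30/19
back: M1=-3−1/4·30/19=-129/38
M: M0=0, M1=-129/38, M2=30/19, M3=0
seg 0: a=0, c=M0/2=0, d=(M1−M0)/(6·2)=-43/152, b=Δ0−h0·(2M0+M1)/6=50/19
seg 1: a=3, c=M1/2=-129/76, d=(M2−M1)/(6·2)=63/152, b=Δ1−h1·(2M1+M2)/6=-29/38
seg 2: a=-2, c=M2/2=15/19, d=(M3−M2)/(6·3)=-5/57, b=Δ2−h2·(2M2+M3)/6=-49/19
t_q=3/2 → seg 0, τ=3/2; S=0+50/19·τ+0·τ²+-43/152·τ³=3639/1216

  seg 0: a=0 b=50/19 c=0 d=-43/152
  seg 1: a=3 b=-29/38 c=-129/76 d=63/152
  seg 2: a=-2 b=-49/19 c=15/19 d=-5/57
S(3/2) = 3639/1216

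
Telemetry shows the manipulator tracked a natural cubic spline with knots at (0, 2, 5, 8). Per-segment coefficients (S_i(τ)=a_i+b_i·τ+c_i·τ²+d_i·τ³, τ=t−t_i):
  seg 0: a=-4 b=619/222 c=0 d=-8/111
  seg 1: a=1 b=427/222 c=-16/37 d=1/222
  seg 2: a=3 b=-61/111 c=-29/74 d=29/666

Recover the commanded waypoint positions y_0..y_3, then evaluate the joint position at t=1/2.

y_0=-4 y_1=1 y_2=3 y_3=-1
S(1/2) = -387/148

y_0 = S_0(0) = a_0 = -4
y_1 = S_1(0) = a_1 = 1
y_2 = S_2(0) = a_2 = 3
y_3 = S_2(3) = -1
t_q=1/2 is in segment 0 (τ=1/2); S_0(τ)=-387/148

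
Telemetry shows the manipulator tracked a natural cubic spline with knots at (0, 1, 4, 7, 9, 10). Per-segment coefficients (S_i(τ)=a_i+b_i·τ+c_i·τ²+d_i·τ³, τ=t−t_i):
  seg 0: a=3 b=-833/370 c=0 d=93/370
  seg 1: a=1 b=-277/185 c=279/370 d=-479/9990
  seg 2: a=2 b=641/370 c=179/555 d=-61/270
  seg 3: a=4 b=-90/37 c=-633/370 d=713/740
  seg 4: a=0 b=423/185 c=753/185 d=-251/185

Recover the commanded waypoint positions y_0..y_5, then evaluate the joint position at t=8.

y_0=3 y_1=1 y_2=2 y_3=4 y_4=0 y_5=5
S(8) = 607/740

y_0 = S_0(0) = a_0 = 3
y_1 = S_1(0) = a_1 = 1
y_2 = S_2(0) = a_2 = 2
y_3 = S_3(0) = a_3 = 4
y_4 = S_4(0) = a_4 = 0
y_5 = S_4(1) = 5
t_q=8 is in segment 3 (τ=1); S_3(τ)=607/740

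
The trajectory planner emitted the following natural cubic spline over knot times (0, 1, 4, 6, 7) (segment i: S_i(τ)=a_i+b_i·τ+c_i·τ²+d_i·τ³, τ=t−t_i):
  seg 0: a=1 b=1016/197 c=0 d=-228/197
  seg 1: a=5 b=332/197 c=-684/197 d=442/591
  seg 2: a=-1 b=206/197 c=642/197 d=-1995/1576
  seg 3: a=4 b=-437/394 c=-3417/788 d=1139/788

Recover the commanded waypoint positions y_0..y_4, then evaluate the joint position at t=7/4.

y_0 = S_0(0) = a_0 = 1
y_1 = S_1(0) = a_1 = 5
y_2 = S_2(0) = a_2 = -1
y_3 = S_3(0) = a_3 = 4
y_4 = S_3(1) = 0
t_q=7/4 is in segment 1 (τ=3/4); S_1(τ)=29165/6304

y_0=1 y_1=5 y_2=-1 y_3=4 y_4=0
S(7/4) = 29165/6304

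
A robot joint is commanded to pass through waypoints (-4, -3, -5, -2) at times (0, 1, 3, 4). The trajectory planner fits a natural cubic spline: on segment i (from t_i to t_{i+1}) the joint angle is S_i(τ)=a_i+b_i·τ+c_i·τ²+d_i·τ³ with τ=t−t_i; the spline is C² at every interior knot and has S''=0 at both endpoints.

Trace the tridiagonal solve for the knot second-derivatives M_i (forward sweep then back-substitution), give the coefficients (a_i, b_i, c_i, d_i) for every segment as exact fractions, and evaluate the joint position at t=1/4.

  seg 0: a=-4 b=13/8 c=0 d=-5/8
  seg 1: a=-3 b=-1/4 c=-15/8 d=3/4
  seg 2: a=-5 b=5/4 c=21/8 d=-7/8
S(1/4) = -1845/512

Δ: Δ0=1, Δ1=-1, Δ2=3
row 1: diag=6, rhs=-12; c'=1/3, d'=-2
row 2: denom=6−2·1/3=16/3; d'=(24−2·-2)/(16/3)=21/4
back: M2=21/4
back: M1=-2−1/3·21/4=-15/4
M: M0=0, M1=-15/4, M2=21/4, M3=0
seg 0: a=-4, c=M0/2=0, d=(M1−M0)/(6·1)=-5/8, b=Δ0−h0·(2M0+M1)/6=13/8
seg 1: a=-3, c=M1/2=-15/8, d=(M2−M1)/(6·2)=3/4, b=Δ1−h1·(2M1+M2)/6=-1/4
seg 2: a=-5, c=M2/2=21/8, d=(M3−M2)/(6·1)=-7/8, b=Δ2−h2·(2M2+M3)/6=5/4
t_q=1/4 → seg 0, τ=1/4; S=-4+13/8·τ+0·τ²+-5/8·τ³=-1845/512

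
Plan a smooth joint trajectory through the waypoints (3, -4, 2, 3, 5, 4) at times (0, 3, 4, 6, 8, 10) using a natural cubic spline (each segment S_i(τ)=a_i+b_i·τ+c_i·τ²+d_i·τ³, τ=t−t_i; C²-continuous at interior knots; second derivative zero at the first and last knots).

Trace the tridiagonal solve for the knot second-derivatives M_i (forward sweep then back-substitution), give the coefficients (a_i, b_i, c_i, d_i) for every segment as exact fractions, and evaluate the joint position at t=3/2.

Δ: Δ0=-7/3, Δ1=6, Δ2=1/2, Δ3=1, Δ4=-1/2
row 1: diag=8, rhs=50; c'=1/8, d'=25/4
row 2: denom=6−1·1/8=47/8; d'=(-33−1·25/4)/(47/8)=-314/47
row 3: denom=8−2·16/47=344/47; d'=(3−2·-314/47)/(344/47)=769/344
row 4: denom=8−2·47/172=641/86; d'=(-9−2·769/344)/(641/86)=-2317/1282
back: M4=-2317/1282
back: M3=769/344−47/172·-2317/1282=3499/1282
back: M2=-314/47−16/47·3499/1282=-4878/641
back: M1=25/4−1/8·-4878/641=4616/641
M: M0=0, M1=4616/641, M2=-4878/641, M3=3499/1282, M4=-2317/1282, M5=0
seg 0: a=3, c=M0/2=0, d=(M1−M0)/(6·3)=2308/5769, b=Δ0−h0·(2M0+M1)/6=-11411/1923
seg 1: a=-4, c=M1/2=2308/641, d=(M2−M1)/(6·1)=-4747/1923, b=Δ1−h1·(2M1+M2)/6=9361/1923
seg 2: a=2, c=M2/2=-2439/641, d=(M3−M2)/(6·2)=13255/15384, b=Δ2−h2·(2M2+M3)/6=8968/1923
seg 3: a=3, c=M3/2=3499/2564, d=(M4−M3)/(6·2)=-727/1923, b=Δ3−h3·(2M3+M4)/6=-835/3846
seg 4: a=5, c=M4/2=-2317/2564, d=(M5−M4)/(6·2)=2317/15384, b=Δ4−h4·(2M4+M5)/6=2711/3846
t_q=3/2 → seg 0, τ=3/2; S=3+-11411/1923·τ+0·τ²+2308/5769·τ³=-2917/641

  seg 0: a=3 b=-11411/1923 c=0 d=2308/5769
  seg 1: a=-4 b=9361/1923 c=2308/641 d=-4747/1923
  seg 2: a=2 b=8968/1923 c=-2439/641 d=13255/15384
  seg 3: a=3 b=-835/3846 c=3499/2564 d=-727/1923
  seg 4: a=5 b=2711/3846 c=-2317/2564 d=2317/15384
S(3/2) = -2917/641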